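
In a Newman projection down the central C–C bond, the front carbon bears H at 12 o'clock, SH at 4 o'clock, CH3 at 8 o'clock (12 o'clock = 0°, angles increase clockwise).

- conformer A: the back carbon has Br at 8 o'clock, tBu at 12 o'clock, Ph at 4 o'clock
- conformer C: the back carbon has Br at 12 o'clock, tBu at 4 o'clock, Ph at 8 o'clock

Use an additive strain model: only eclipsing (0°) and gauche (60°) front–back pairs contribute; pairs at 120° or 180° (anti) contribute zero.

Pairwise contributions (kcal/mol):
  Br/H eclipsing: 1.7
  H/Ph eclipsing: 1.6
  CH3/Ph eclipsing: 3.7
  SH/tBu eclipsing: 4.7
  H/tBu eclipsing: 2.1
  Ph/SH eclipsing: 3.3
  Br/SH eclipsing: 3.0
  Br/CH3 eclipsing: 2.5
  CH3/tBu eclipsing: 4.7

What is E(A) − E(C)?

-2.2 kcal/mol

A (eclipsed): H(0°)/tBu(0°) eclipsed 2.1; SH(120°)/Ph(120°) eclipsed 3.3; CH3(240°)/Br(240°) eclipsed 2.5 → 7.9 kcal/mol.
C (eclipsed): H(0°)/Br(0°) eclipsed 1.7; SH(120°)/tBu(120°) eclipsed 4.7; CH3(240°)/Ph(240°) eclipsed 3.7 → 10.1 kcal/mol.
E(A) − E(C) = 7.9 − 10.1 = -2.2 kcal/mol.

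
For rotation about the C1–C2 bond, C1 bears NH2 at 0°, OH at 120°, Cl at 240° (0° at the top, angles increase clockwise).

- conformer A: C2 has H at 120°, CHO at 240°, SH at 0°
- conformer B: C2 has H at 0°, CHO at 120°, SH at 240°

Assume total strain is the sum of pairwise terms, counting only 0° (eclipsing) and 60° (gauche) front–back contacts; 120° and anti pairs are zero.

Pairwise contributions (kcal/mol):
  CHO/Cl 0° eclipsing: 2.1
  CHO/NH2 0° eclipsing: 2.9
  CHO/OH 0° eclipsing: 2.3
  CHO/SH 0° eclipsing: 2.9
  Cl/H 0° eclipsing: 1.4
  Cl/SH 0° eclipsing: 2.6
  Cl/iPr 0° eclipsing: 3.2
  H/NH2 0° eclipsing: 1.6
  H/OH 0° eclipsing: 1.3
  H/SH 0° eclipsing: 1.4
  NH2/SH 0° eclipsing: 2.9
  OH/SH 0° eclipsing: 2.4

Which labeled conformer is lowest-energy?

A

A (eclipsed): NH2–SH eclipsed, OH–H eclipsed, Cl–CHO eclipsed; 2.9 + 1.3 + 2.1 = 6.3 kcal/mol.
B (eclipsed): NH2–H eclipsed, OH–CHO eclipsed, Cl–SH eclipsed; 1.6 + 2.3 + 2.6 = 6.5 kcal/mol.
A has the lowest total (6.3 kcal/mol).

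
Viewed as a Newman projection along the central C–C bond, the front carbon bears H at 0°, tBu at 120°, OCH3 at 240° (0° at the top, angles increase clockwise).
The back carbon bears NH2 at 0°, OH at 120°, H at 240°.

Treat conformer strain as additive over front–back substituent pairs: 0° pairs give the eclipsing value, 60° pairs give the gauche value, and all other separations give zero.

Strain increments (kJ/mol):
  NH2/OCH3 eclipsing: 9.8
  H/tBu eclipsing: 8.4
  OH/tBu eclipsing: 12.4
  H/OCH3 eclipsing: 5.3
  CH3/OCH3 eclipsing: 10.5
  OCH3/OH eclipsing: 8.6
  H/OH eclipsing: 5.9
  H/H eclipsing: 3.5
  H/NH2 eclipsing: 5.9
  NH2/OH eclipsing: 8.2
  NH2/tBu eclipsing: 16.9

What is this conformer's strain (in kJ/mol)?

23.6 kJ/mol

This conformer is eclipsed. H at 0° is eclipsed with NH2 at 0° (5.9); tBu at 120° is eclipsed with OH at 120° (12.4); OCH3 at 240° is eclipsed with H at 240° (5.3). Total 23.6 kJ/mol.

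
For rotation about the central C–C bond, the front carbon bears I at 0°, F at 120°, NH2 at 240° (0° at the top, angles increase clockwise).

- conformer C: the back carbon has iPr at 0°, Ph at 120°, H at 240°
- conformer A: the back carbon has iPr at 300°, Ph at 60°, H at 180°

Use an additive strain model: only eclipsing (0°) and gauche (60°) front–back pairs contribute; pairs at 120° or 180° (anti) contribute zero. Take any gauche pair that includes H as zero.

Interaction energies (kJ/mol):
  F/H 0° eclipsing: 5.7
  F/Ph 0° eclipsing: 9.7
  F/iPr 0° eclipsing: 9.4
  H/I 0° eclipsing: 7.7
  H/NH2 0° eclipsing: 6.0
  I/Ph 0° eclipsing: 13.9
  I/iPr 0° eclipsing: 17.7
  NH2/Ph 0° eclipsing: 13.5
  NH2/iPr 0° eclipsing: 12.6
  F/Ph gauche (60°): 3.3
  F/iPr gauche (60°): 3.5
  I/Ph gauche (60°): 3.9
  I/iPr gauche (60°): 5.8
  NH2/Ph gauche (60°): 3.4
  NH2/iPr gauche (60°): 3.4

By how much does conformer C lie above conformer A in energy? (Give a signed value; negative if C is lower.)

C (eclipsed): I–iPr eclipsed, F–Ph eclipsed, NH2–H eclipsed; 17.7 + 9.7 + 6.0 = 33.4 kJ/mol.
A (staggered): I–iPr gauche, I–Ph gauche, F–Ph gauche, NH2–iPr gauche; 5.8 + 3.9 + 3.3 + 3.4 = 16.4 kJ/mol.
E(C) − E(A) = 33.4 − 16.4 = +17.0 kJ/mol.

+17.0 kJ/mol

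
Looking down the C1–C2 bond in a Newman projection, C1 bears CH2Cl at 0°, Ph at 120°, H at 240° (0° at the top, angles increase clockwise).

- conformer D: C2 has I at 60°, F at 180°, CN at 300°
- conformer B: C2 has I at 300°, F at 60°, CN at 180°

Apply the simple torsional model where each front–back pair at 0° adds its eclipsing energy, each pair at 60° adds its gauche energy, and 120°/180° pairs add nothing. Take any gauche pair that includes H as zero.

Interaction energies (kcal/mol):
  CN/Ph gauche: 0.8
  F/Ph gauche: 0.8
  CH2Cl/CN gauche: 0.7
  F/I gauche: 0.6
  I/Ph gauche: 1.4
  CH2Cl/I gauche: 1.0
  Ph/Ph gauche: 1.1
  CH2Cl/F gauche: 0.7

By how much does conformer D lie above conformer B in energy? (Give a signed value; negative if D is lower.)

+0.6 kcal/mol

D (staggered): CH2Cl–I gauche, CH2Cl–CN gauche, Ph–I gauche, Ph–F gauche; 1.0 + 0.7 + 1.4 + 0.8 = 3.9 kcal/mol.
B (staggered): CH2Cl–I gauche, CH2Cl–F gauche, Ph–F gauche, Ph–CN gauche; 1.0 + 0.7 + 0.8 + 0.8 = 3.3 kcal/mol.
E(D) − E(B) = 3.9 − 3.3 = +0.6 kcal/mol.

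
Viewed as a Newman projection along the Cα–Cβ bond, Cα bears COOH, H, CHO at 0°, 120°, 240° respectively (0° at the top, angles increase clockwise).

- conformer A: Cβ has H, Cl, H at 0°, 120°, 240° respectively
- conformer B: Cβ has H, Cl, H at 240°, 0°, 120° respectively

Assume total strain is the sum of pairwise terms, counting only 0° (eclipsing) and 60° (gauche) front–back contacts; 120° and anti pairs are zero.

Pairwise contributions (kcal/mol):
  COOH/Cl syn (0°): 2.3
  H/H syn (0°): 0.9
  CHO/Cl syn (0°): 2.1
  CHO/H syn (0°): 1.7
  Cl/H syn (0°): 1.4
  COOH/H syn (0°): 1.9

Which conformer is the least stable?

A (eclipsed): COOH(0°)/H(0°) eclipsed 1.9; H(120°)/Cl(120°) eclipsed 1.4; CHO(240°)/H(240°) eclipsed 1.7 → 5.0 kcal/mol.
B (eclipsed): COOH(0°)/Cl(0°) eclipsed 2.3; H(120°)/H(120°) eclipsed 0.9; CHO(240°)/H(240°) eclipsed 1.7 → 4.9 kcal/mol.
A has the highest total (5.0 kcal/mol).

A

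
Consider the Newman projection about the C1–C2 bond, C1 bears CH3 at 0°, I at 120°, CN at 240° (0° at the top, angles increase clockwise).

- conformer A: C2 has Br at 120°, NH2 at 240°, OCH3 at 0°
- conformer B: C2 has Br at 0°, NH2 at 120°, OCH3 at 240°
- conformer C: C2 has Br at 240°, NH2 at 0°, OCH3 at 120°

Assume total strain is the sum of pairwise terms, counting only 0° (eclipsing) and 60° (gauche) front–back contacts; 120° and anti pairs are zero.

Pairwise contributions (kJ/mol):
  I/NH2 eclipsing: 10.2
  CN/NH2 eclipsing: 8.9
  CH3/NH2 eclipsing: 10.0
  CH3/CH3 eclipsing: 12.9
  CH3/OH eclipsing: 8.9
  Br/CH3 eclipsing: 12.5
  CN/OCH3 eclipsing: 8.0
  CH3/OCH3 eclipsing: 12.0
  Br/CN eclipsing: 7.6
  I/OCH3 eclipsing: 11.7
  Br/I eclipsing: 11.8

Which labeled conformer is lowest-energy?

C

A (eclipsed): CH3(0°)/OCH3(0°) eclipsed 12.0; I(120°)/Br(120°) eclipsed 11.8; CN(240°)/NH2(240°) eclipsed 8.9 → 32.7 kJ/mol.
B (eclipsed): CH3(0°)/Br(0°) eclipsed 12.5; I(120°)/NH2(120°) eclipsed 10.2; CN(240°)/OCH3(240°) eclipsed 8.0 → 30.7 kJ/mol.
C (eclipsed): CH3(0°)/NH2(0°) eclipsed 10.0; I(120°)/OCH3(120°) eclipsed 11.7; CN(240°)/Br(240°) eclipsed 7.6 → 29.3 kJ/mol.
C has the lowest total (29.3 kJ/mol).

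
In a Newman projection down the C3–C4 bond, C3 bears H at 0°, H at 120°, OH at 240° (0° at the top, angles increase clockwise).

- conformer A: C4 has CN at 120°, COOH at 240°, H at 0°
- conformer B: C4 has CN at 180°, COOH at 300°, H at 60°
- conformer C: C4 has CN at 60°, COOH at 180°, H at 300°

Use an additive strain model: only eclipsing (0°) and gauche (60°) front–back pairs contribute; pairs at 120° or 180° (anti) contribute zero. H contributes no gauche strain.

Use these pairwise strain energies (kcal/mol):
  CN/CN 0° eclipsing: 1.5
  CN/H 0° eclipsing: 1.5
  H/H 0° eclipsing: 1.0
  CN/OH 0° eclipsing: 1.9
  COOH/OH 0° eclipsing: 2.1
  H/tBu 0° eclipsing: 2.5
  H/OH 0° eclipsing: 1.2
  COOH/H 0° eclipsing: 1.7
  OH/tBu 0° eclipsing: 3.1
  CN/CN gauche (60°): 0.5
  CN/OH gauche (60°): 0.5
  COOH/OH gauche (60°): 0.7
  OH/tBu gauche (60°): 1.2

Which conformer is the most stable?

C

A is eclipsed. H at 0° is eclipsed with H at 0° (1.0); H at 120° is eclipsed with CN at 120° (1.5); OH at 240° is eclipsed with COOH at 240° (2.1). Total 4.6 kcal/mol.
B is staggered. OH at 240° is gauche with CN at 180° (0.5); OH at 240° is gauche with COOH at 300° (0.7). Total 1.2 kcal/mol.
C is staggered. OH at 240° is gauche with COOH at 180° (0.7). Total 0.7 kcal/mol.
C has the lowest total (0.7 kcal/mol).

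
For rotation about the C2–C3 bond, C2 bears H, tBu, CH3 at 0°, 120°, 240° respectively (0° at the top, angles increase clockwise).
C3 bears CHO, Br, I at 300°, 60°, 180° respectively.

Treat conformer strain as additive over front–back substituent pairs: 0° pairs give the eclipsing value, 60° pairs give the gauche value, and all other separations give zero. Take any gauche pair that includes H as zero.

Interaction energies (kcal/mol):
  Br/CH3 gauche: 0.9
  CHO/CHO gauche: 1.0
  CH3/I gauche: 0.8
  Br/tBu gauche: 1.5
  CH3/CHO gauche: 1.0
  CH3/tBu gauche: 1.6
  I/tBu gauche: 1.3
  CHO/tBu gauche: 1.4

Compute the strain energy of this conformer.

This conformer (staggered): tBu–Br gauche, tBu–I gauche, CH3–CHO gauche, CH3–I gauche; 1.5 + 1.3 + 1.0 + 0.8 = 4.6 kcal/mol.

4.6 kcal/mol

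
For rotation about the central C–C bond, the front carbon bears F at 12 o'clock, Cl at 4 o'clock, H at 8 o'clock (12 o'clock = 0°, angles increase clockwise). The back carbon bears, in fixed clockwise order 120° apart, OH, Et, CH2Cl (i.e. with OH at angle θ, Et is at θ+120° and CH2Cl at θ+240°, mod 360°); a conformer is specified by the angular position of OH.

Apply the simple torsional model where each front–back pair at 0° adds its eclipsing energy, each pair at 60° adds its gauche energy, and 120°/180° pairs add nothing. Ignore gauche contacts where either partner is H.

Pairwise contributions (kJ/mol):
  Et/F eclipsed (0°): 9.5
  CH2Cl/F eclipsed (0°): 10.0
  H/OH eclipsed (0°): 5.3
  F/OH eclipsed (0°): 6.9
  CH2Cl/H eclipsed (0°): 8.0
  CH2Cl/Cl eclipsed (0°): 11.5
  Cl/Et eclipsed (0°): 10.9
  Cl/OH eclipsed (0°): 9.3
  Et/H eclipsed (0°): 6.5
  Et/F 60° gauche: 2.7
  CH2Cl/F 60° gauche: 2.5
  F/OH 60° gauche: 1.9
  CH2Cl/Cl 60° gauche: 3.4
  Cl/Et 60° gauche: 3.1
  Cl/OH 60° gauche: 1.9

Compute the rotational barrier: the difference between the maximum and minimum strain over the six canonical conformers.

OH at 0° is eclipsed. F at 0° is eclipsed with OH at 0° (6.9); Cl at 120° is eclipsed with Et at 120° (10.9); H at 240° is eclipsed with CH2Cl at 240° (8.0). Total 25.8 kJ/mol.
OH at 60° is staggered. F at 0° is gauche with OH at 60° (1.9); F at 0° is gauche with CH2Cl at 300° (2.5); Cl at 120° is gauche with OH at 60° (1.9); Cl at 120° is gauche with Et at 180° (3.1). Total 9.4 kJ/mol.
OH at 120° is eclipsed. F at 0° is eclipsed with CH2Cl at 0° (10.0); Cl at 120° is eclipsed with OH at 120° (9.3); H at 240° is eclipsed with Et at 240° (6.5). Total 25.8 kJ/mol.
OH at 180° is staggered. F at 0° is gauche with Et at 300° (2.7); F at 0° is gauche with CH2Cl at 60° (2.5); Cl at 120° is gauche with OH at 180° (1.9); Cl at 120° is gauche with CH2Cl at 60° (3.4). Total 10.5 kJ/mol.
OH at 240° is eclipsed. F at 0° is eclipsed with Et at 0° (9.5); Cl at 120° is eclipsed with CH2Cl at 120° (11.5); H at 240° is eclipsed with OH at 240° (5.3). Total 26.3 kJ/mol.
OH at 300° is staggered. F at 0° is gauche with OH at 300° (1.9); F at 0° is gauche with Et at 60° (2.7); Cl at 120° is gauche with Et at 60° (3.1); Cl at 120° is gauche with CH2Cl at 180° (3.4). Total 11.1 kJ/mol.
Max at 240° (26.3 kJ/mol), min at 60° (9.4 kJ/mol); barrier = 16.9 kJ/mol.

16.9 kJ/mol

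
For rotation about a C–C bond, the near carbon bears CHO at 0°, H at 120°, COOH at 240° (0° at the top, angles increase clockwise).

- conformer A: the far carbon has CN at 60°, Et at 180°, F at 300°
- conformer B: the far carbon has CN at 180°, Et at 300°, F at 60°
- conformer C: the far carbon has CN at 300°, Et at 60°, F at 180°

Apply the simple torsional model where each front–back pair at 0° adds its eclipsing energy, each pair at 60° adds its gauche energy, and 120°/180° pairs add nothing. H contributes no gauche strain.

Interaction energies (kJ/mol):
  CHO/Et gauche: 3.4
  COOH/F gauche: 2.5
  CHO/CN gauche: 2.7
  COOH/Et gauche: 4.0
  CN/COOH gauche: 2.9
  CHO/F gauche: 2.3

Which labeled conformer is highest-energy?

B

A (staggered): CHO–CN gauche, CHO–F gauche, COOH–Et gauche, COOH–F gauche; 2.7 + 2.3 + 4.0 + 2.5 = 11.5 kJ/mol.
B (staggered): CHO–Et gauche, CHO–F gauche, COOH–CN gauche, COOH–Et gauche; 3.4 + 2.3 + 2.9 + 4.0 = 12.6 kJ/mol.
C (staggered): CHO–CN gauche, CHO–Et gauche, COOH–CN gauche, COOH–F gauche; 2.7 + 3.4 + 2.9 + 2.5 = 11.5 kJ/mol.
B has the highest total (12.6 kJ/mol).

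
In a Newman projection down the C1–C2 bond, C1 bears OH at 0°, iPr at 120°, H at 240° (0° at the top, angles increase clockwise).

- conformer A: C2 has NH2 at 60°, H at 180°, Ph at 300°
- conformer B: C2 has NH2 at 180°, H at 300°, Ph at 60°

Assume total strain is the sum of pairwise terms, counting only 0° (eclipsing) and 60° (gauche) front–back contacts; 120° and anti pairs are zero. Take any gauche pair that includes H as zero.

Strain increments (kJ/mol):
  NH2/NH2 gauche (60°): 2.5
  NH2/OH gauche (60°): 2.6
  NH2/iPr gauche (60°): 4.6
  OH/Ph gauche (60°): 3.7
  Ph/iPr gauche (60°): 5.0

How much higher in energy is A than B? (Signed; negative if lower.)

-2.4 kJ/mol

A (staggered): OH(0°)/NH2(60°) gauche 2.6; OH(0°)/Ph(300°) gauche 3.7; iPr(120°)/NH2(60°) gauche 4.6 → 10.9 kJ/mol.
B (staggered): OH(0°)/Ph(60°) gauche 3.7; iPr(120°)/NH2(180°) gauche 4.6; iPr(120°)/Ph(60°) gauche 5.0 → 13.3 kJ/mol.
E(A) − E(B) = 10.9 − 13.3 = -2.4 kJ/mol.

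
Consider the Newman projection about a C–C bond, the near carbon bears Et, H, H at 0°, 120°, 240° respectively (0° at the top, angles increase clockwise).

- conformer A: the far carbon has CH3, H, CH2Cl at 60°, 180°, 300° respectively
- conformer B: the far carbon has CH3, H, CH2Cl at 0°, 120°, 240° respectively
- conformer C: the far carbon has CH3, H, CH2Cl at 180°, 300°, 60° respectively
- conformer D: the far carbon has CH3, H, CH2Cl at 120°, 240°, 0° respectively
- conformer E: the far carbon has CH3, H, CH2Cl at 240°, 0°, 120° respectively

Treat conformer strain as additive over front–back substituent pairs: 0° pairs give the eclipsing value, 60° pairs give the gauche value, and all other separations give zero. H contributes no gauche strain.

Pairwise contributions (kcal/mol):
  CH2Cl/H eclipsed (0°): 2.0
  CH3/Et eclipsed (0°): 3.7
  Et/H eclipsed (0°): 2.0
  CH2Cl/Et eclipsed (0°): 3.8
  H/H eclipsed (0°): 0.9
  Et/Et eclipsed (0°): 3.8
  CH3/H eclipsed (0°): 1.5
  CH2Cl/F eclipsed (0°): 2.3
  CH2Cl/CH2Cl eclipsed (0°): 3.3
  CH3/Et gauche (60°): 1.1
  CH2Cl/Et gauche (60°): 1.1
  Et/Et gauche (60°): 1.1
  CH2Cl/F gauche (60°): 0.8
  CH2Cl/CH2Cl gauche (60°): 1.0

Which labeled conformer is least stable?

B

A (staggered): Et–CH3 gauche, Et–CH2Cl gauche; 1.1 + 1.1 = 2.2 kcal/mol.
B (eclipsed): Et–CH3 eclipsed, H–H eclipsed, H–CH2Cl eclipsed; 3.7 + 0.9 + 2.0 = 6.6 kcal/mol.
C (staggered): Et–CH2Cl gauche; 1.1 = 1.1 kcal/mol.
D (eclipsed): Et–CH2Cl eclipsed, H–CH3 eclipsed, H–H eclipsed; 3.8 + 1.5 + 0.9 = 6.2 kcal/mol.
E (eclipsed): Et–H eclipsed, H–CH2Cl eclipsed, H–CH3 eclipsed; 2.0 + 2.0 + 1.5 = 5.5 kcal/mol.
B has the highest total (6.6 kcal/mol).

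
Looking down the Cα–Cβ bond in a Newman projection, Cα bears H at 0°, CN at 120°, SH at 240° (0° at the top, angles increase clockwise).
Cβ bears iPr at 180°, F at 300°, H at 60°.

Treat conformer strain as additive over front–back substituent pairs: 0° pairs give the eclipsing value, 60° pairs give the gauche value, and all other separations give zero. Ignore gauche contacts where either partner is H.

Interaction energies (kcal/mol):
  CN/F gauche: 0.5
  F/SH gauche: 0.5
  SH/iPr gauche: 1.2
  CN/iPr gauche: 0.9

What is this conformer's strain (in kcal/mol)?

This conformer (staggered): CN(120°)/iPr(180°) gauche 0.9; SH(240°)/iPr(180°) gauche 1.2; SH(240°)/F(300°) gauche 0.5 → 2.6 kcal/mol.

2.6 kcal/mol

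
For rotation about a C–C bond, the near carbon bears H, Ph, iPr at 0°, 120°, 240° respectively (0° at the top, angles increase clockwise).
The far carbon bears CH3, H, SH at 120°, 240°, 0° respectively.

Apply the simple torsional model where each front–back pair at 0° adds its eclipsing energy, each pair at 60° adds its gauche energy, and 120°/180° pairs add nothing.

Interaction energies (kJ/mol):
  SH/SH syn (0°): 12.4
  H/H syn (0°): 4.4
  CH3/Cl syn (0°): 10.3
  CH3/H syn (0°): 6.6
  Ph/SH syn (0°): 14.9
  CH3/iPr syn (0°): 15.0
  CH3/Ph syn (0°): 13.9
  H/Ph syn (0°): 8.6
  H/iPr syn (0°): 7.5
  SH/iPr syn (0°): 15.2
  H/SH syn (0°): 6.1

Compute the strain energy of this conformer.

This conformer (eclipsed): H–SH eclipsed, Ph–CH3 eclipsed, iPr–H eclipsed; 6.1 + 13.9 + 7.5 = 27.5 kJ/mol.

27.5 kJ/mol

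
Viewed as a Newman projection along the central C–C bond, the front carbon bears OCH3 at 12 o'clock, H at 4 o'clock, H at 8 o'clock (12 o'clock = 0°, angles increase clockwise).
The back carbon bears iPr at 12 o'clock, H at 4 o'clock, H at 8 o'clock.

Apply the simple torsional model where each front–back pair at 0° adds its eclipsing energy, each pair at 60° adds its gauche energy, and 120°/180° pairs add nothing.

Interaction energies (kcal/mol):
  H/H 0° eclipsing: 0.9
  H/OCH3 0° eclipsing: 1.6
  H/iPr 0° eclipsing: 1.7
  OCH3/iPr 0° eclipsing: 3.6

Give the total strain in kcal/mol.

5.4 kcal/mol

This conformer (eclipsed): OCH3–iPr eclipsed, H–H eclipsed, H–H eclipsed; 3.6 + 0.9 + 0.9 = 5.4 kcal/mol.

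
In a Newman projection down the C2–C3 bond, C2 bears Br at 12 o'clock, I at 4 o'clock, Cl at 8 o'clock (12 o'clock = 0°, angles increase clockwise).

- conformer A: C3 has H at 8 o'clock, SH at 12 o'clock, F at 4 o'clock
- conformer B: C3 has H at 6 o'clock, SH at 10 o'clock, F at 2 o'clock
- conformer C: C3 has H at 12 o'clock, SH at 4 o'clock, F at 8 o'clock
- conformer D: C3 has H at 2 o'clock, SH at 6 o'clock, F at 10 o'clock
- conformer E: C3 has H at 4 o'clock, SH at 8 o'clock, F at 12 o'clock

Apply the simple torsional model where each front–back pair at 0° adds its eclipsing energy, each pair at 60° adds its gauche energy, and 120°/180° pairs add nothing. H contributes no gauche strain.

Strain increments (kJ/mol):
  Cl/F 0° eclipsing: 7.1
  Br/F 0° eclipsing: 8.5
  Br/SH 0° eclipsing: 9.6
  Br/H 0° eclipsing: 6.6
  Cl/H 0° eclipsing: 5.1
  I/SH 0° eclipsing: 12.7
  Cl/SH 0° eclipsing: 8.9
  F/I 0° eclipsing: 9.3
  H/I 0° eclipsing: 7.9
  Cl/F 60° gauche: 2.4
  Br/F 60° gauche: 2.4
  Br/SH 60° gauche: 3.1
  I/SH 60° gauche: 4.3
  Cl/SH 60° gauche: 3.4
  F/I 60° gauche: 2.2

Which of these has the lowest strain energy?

A (eclipsed): Br(0°)/SH(0°) eclipsed 9.6; I(120°)/F(120°) eclipsed 9.3; Cl(240°)/H(240°) eclipsed 5.1 → 24.0 kJ/mol.
B (staggered): Br(0°)/SH(300°) gauche 3.1; Br(0°)/F(60°) gauche 2.4; I(120°)/F(60°) gauche 2.2; Cl(240°)/SH(300°) gauche 3.4 → 11.1 kJ/mol.
C (eclipsed): Br(0°)/H(0°) eclipsed 6.6; I(120°)/SH(120°) eclipsed 12.7; Cl(240°)/F(240°) eclipsed 7.1 → 26.4 kJ/mol.
D (staggered): Br(0°)/F(300°) gauche 2.4; I(120°)/SH(180°) gauche 4.3; Cl(240°)/SH(180°) gauche 3.4; Cl(240°)/F(300°) gauche 2.4 → 12.5 kJ/mol.
E (eclipsed): Br(0°)/F(0°) eclipsed 8.5; I(120°)/H(120°) eclipsed 7.9; Cl(240°)/SH(240°) eclipsed 8.9 → 25.3 kJ/mol.
B has the lowest total (11.1 kJ/mol).

B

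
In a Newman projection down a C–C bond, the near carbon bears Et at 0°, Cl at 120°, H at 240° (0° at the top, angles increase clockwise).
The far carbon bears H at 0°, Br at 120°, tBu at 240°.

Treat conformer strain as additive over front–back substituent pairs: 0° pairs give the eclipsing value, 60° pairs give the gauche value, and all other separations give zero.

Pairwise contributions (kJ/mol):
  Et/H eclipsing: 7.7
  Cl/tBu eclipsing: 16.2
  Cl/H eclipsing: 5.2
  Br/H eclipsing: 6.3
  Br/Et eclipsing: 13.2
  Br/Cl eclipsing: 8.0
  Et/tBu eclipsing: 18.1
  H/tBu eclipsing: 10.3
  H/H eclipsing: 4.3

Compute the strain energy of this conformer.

This conformer is eclipsed. Et at 0° is eclipsed with H at 0° (7.7); Cl at 120° is eclipsed with Br at 120° (8.0); H at 240° is eclipsed with tBu at 240° (10.3). Total 26.0 kJ/mol.

26.0 kJ/mol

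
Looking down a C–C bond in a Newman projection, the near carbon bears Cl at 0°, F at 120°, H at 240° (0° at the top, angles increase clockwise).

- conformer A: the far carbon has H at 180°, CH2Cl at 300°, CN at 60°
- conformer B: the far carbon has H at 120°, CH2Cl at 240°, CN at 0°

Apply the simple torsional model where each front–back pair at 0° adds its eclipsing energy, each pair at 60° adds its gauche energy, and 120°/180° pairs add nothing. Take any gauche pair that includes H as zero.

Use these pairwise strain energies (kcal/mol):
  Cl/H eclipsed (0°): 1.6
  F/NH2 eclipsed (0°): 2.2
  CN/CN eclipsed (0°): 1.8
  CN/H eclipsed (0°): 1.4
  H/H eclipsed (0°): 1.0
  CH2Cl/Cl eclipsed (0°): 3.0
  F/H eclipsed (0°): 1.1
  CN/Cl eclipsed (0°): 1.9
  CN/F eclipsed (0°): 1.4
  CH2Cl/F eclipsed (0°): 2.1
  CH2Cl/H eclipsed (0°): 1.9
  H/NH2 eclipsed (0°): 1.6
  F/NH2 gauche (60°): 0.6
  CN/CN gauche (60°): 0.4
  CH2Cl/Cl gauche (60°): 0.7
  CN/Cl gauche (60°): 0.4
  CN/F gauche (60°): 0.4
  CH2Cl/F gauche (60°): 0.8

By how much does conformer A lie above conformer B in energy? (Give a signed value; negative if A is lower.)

-3.4 kcal/mol

A (staggered): Cl(0°)/CH2Cl(300°) gauche 0.7; Cl(0°)/CN(60°) gauche 0.4; F(120°)/CN(60°) gauche 0.4 → 1.5 kcal/mol.
B (eclipsed): Cl(0°)/CN(0°) eclipsed 1.9; F(120°)/H(120°) eclipsed 1.1; H(240°)/CH2Cl(240°) eclipsed 1.9 → 4.9 kcal/mol.
E(A) − E(B) = 1.5 − 4.9 = -3.4 kcal/mol.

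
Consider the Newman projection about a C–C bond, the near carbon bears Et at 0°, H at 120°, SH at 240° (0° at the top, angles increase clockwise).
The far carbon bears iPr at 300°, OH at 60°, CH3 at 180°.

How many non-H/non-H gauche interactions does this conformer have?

Non-H gauche pairs: Et(0°)/iPr(300°); Et(0°)/OH(60°); SH(240°)/iPr(300°); SH(240°)/CH3(180°) — 4 interactions.

4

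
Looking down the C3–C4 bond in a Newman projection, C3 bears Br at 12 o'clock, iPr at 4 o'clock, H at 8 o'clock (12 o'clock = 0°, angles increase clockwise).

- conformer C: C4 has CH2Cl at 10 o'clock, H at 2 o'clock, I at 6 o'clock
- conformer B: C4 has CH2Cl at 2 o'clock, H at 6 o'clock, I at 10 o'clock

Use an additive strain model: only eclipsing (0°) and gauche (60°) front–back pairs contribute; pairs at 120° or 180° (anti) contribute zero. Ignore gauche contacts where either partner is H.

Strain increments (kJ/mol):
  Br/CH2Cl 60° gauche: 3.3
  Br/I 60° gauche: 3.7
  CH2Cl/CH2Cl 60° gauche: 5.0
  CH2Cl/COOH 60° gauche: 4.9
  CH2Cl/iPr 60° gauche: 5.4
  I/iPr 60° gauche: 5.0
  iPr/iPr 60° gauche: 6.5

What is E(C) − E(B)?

-4.1 kJ/mol

C (staggered): Br–CH2Cl gauche, iPr–I gauche; 3.3 + 5.0 = 8.3 kJ/mol.
B (staggered): Br–CH2Cl gauche, Br–I gauche, iPr–CH2Cl gauche; 3.3 + 3.7 + 5.4 = 12.4 kJ/mol.
E(C) − E(B) = 8.3 − 12.4 = -4.1 kJ/mol.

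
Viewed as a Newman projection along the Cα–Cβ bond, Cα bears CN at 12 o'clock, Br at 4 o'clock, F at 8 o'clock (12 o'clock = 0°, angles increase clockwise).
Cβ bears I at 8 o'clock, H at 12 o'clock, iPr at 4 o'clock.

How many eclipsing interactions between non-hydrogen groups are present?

2

Non-H eclipsing pairs: Br(120°)/iPr(120°); F(240°)/I(240°) — 2 interactions.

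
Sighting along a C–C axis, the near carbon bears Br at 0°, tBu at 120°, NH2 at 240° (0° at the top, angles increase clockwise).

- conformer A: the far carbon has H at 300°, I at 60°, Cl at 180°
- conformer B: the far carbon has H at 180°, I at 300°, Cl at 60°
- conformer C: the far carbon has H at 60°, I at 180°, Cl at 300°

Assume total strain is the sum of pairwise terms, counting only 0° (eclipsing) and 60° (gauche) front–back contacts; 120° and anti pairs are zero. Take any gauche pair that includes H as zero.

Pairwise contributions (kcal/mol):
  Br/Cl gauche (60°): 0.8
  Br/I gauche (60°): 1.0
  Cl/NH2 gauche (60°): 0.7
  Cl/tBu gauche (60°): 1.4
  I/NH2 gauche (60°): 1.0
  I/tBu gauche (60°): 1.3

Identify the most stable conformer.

A (staggered): Br(0°)/I(60°) gauche 1.0; tBu(120°)/I(60°) gauche 1.3; tBu(120°)/Cl(180°) gauche 1.4; NH2(240°)/Cl(180°) gauche 0.7 → 4.4 kcal/mol.
B (staggered): Br(0°)/I(300°) gauche 1.0; Br(0°)/Cl(60°) gauche 0.8; tBu(120°)/Cl(60°) gauche 1.4; NH2(240°)/I(300°) gauche 1.0 → 4.2 kcal/mol.
C (staggered): Br(0°)/Cl(300°) gauche 0.8; tBu(120°)/I(180°) gauche 1.3; NH2(240°)/I(180°) gauche 1.0; NH2(240°)/Cl(300°) gauche 0.7 → 3.8 kcal/mol.
C has the lowest total (3.8 kcal/mol).

C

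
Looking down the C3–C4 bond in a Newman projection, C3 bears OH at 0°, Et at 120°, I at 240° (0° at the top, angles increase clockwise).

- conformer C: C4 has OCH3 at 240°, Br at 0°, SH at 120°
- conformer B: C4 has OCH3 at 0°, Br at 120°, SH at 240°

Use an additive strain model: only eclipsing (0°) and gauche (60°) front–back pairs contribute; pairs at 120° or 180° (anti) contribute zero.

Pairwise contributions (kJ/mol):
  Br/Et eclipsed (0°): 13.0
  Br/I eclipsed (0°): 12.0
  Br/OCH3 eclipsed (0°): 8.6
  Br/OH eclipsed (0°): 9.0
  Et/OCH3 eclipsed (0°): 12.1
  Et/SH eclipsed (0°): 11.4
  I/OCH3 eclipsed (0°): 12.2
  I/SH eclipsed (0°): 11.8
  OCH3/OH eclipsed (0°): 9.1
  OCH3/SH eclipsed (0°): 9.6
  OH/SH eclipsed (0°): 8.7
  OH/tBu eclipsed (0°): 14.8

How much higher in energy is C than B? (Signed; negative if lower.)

-1.3 kJ/mol

C (eclipsed): OH(0°)/Br(0°) eclipsed 9.0; Et(120°)/SH(120°) eclipsed 11.4; I(240°)/OCH3(240°) eclipsed 12.2 → 32.6 kJ/mol.
B (eclipsed): OH(0°)/OCH3(0°) eclipsed 9.1; Et(120°)/Br(120°) eclipsed 13.0; I(240°)/SH(240°) eclipsed 11.8 → 33.9 kJ/mol.
E(C) − E(B) = 32.6 − 33.9 = -1.3 kJ/mol.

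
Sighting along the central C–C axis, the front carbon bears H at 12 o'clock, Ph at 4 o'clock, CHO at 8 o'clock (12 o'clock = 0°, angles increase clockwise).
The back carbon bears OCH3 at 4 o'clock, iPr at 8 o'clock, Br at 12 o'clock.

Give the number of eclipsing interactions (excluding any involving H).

2

Non-H eclipsing pairs: Ph(120°)/OCH3(120°); CHO(240°)/iPr(240°) — 2 interactions.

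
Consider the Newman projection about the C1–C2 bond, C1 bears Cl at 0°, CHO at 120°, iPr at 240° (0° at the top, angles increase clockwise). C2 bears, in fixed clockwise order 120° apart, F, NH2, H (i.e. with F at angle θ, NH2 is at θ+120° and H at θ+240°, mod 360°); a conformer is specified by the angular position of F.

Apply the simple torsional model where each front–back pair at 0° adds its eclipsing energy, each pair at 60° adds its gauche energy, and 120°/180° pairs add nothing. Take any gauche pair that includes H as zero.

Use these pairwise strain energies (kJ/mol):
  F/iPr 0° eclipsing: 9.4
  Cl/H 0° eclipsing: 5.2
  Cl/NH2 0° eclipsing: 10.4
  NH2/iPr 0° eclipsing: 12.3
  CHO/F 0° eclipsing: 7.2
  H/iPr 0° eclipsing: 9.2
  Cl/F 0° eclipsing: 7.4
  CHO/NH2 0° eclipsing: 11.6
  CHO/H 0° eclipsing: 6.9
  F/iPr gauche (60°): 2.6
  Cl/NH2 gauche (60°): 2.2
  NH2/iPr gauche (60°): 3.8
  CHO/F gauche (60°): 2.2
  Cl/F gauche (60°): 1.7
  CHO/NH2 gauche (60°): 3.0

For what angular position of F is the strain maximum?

0°

F at 0° (eclipsed): Cl–F eclipsed, CHO–NH2 eclipsed, iPr–H eclipsed; 7.4 + 11.6 + 9.2 = 28.2 kJ/mol.
F at 60° (staggered): Cl–F gauche, CHO–F gauche, CHO–NH2 gauche, iPr–NH2 gauche; 1.7 + 2.2 + 3.0 + 3.8 = 10.7 kJ/mol.
F at 120° (eclipsed): Cl–H eclipsed, CHO–F eclipsed, iPr–NH2 eclipsed; 5.2 + 7.2 + 12.3 = 24.7 kJ/mol.
F at 180° (staggered): Cl–NH2 gauche, CHO–F gauche, iPr–F gauche, iPr–NH2 gauche; 2.2 + 2.2 + 2.6 + 3.8 = 10.8 kJ/mol.
F at 240° (eclipsed): Cl–NH2 eclipsed, CHO–H eclipsed, iPr–F eclipsed; 10.4 + 6.9 + 9.4 = 26.7 kJ/mol.
F at 300° (staggered): Cl–F gauche, Cl–NH2 gauche, CHO–NH2 gauche, iPr–F gauche; 1.7 + 2.2 + 3.0 + 2.6 = 9.5 kJ/mol.
The maximum (28.2 kJ/mol) occurs with F at 0°.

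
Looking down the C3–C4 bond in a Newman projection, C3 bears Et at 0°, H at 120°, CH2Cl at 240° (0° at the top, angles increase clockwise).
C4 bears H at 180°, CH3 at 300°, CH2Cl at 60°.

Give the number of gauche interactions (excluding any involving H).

3

Non-H gauche pairs: Et(0°)/CH3(300°); Et(0°)/CH2Cl(60°); CH2Cl(240°)/CH3(300°) — 3 interactions.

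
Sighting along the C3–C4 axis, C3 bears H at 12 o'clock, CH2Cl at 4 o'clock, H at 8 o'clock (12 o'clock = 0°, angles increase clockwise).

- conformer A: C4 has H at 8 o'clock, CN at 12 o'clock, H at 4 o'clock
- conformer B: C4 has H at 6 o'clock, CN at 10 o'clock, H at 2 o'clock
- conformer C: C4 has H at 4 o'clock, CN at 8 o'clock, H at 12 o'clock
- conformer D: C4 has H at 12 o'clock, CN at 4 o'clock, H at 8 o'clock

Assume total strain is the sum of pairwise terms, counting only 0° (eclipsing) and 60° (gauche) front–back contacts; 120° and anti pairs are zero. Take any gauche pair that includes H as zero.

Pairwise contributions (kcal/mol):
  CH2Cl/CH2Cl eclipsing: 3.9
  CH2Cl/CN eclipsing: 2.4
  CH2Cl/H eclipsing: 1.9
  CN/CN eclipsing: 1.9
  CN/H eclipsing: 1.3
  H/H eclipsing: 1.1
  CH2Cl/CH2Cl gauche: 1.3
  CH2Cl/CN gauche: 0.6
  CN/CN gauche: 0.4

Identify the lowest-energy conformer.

B

A (eclipsed): H(0°)/CN(0°) eclipsed 1.3; CH2Cl(120°)/H(120°) eclipsed 1.9; H(240°)/H(240°) eclipsed 1.1 → 4.3 kcal/mol.
B (staggered): no non-H gauche contacts → 0.0 kcal/mol.
C (eclipsed): H(0°)/H(0°) eclipsed 1.1; CH2Cl(120°)/H(120°) eclipsed 1.9; H(240°)/CN(240°) eclipsed 1.3 → 4.3 kcal/mol.
D (eclipsed): H(0°)/H(0°) eclipsed 1.1; CH2Cl(120°)/CN(120°) eclipsed 2.4; H(240°)/H(240°) eclipsed 1.1 → 4.6 kcal/mol.
B has the lowest total (0.0 kcal/mol).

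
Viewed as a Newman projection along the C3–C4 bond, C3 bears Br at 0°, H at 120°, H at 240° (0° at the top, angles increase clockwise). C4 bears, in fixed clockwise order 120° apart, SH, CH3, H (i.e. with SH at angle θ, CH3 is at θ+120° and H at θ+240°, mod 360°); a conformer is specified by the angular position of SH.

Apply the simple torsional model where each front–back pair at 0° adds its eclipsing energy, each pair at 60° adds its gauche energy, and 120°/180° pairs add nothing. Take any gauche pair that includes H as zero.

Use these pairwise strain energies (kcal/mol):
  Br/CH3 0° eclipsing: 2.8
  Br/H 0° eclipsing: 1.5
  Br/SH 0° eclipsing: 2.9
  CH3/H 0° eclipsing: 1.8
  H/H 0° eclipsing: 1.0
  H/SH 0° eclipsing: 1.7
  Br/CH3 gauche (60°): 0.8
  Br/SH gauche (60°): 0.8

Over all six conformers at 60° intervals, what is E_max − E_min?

SH at 0° is eclipsed. Br at 0° is eclipsed with SH at 0° (2.9); H at 120° is eclipsed with CH3 at 120° (1.8); H at 240° is eclipsed with H at 240° (1.0). Total 5.7 kcal/mol.
SH at 60° is staggered. Br at 0° is gauche with SH at 60° (0.8). Total 0.8 kcal/mol.
SH at 120° is eclipsed. Br at 0° is eclipsed with H at 0° (1.5); H at 120° is eclipsed with SH at 120° (1.7); H at 240° is eclipsed with CH3 at 240° (1.8). Total 5.0 kcal/mol.
SH at 180° is staggered. Br at 0° is gauche with CH3 at 300° (0.8). Total 0.8 kcal/mol.
SH at 240° is eclipsed. Br at 0° is eclipsed with CH3 at 0° (2.8); H at 120° is eclipsed with H at 120° (1.0); H at 240° is eclipsed with SH at 240° (1.7). Total 5.5 kcal/mol.
SH at 300° is staggered. Br at 0° is gauche with SH at 300° (0.8); Br at 0° is gauche with CH3 at 60° (0.8). Total 1.6 kcal/mol.
Max at 0° (5.7 kcal/mol), min at 60° (0.8 kcal/mol); barrier = 4.9 kcal/mol.

4.9 kcal/mol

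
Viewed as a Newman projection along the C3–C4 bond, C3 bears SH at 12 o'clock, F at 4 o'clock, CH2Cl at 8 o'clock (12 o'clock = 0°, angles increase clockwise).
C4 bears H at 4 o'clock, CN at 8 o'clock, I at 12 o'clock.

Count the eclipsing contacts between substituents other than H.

2

Non-H eclipsing pairs: SH(0°)/I(0°); CH2Cl(240°)/CN(240°) — 2 interactions.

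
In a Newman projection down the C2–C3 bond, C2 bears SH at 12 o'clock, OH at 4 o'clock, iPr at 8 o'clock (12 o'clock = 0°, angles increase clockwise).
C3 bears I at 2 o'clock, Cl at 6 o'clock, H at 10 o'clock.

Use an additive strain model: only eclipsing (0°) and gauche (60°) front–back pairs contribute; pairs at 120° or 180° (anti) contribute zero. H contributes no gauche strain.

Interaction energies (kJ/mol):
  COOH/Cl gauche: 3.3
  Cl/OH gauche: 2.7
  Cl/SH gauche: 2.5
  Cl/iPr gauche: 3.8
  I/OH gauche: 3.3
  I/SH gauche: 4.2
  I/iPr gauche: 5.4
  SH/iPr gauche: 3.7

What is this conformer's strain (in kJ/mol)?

14.0 kJ/mol

This conformer (staggered): SH(0°)/I(60°) gauche 4.2; OH(120°)/I(60°) gauche 3.3; OH(120°)/Cl(180°) gauche 2.7; iPr(240°)/Cl(180°) gauche 3.8 → 14.0 kJ/mol.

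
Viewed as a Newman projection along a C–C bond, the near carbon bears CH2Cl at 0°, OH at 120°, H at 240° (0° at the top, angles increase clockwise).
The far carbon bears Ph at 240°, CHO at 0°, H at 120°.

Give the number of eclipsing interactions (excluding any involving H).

Non-H eclipsing pairs: CH2Cl(0°)/CHO(0°) — 1 interaction.

1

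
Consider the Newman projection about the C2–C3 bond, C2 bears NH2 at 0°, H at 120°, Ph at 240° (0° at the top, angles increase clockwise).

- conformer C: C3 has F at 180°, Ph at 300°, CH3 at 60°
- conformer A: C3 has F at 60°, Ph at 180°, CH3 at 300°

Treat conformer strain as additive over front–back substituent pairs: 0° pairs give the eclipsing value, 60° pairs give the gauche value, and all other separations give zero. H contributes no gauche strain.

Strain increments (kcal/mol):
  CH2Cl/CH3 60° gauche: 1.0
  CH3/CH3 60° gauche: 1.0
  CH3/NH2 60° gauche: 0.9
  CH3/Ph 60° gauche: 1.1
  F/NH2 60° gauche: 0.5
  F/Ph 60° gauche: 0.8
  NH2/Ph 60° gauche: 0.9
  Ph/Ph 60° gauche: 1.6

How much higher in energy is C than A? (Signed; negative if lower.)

C (staggered): NH2–Ph gauche, NH2–CH3 gauche, Ph–F gauche, Ph–Ph gauche; 0.9 + 0.9 + 0.8 + 1.6 = 4.2 kcal/mol.
A (staggered): NH2–F gauche, NH2–CH3 gauche, Ph–Ph gauche, Ph–CH3 gauche; 0.5 + 0.9 + 1.6 + 1.1 = 4.1 kcal/mol.
E(C) − E(A) = 4.2 − 4.1 = +0.1 kcal/mol.

+0.1 kcal/mol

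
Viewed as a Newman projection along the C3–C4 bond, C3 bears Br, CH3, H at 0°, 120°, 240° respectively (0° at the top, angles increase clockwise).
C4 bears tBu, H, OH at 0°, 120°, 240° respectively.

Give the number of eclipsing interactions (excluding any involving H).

1

Non-H eclipsing pairs: Br(0°)/tBu(0°) — 1 interaction.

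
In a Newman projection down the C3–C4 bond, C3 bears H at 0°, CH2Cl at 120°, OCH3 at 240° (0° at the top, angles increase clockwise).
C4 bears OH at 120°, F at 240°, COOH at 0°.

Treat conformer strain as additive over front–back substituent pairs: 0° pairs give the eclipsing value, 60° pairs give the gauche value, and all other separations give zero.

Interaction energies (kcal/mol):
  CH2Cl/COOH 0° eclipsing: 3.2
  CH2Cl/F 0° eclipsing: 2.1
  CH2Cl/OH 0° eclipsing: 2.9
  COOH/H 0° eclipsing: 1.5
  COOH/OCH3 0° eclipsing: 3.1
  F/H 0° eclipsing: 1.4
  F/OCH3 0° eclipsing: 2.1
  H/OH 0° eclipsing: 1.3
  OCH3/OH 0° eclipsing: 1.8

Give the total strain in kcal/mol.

This conformer (eclipsed): H(0°)/COOH(0°) eclipsed 1.5; CH2Cl(120°)/OH(120°) eclipsed 2.9; OCH3(240°)/F(240°) eclipsed 2.1 → 6.5 kcal/mol.

6.5 kcal/mol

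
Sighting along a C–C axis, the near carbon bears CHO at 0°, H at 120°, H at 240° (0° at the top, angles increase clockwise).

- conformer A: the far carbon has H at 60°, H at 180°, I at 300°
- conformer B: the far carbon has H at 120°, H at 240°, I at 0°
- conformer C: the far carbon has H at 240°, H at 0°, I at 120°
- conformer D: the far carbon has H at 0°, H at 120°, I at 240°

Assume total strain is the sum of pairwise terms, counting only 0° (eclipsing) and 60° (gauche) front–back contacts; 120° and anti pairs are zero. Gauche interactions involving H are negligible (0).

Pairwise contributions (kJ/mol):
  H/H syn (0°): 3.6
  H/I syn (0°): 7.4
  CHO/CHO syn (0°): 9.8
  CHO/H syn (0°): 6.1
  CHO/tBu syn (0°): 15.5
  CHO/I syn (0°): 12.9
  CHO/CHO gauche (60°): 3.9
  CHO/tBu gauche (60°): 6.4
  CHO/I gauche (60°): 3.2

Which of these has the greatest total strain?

A is staggered. CHO at 0° is gauche with I at 300° (3.2). Total 3.2 kJ/mol.
B is eclipsed. CHO at 0° is eclipsed with I at 0° (12.9); H at 120° is eclipsed with H at 120° (3.6); H at 240° is eclipsed with H at 240° (3.6). Total 20.1 kJ/mol.
C is eclipsed. CHO at 0° is eclipsed with H at 0° (6.1); H at 120° is eclipsed with I at 120° (7.4); H at 240° is eclipsed with H at 240° (3.6). Total 17.1 kJ/mol.
D is eclipsed. CHO at 0° is eclipsed with H at 0° (6.1); H at 120° is eclipsed with H at 120° (3.6); H at 240° is eclipsed with I at 240° (7.4). Total 17.1 kJ/mol.
B has the highest total (20.1 kJ/mol).

B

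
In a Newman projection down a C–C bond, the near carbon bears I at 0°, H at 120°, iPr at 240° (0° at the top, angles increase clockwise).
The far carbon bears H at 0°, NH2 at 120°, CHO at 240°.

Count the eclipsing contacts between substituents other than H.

1

Non-H eclipsing pairs: iPr(240°)/CHO(240°) — 1 interaction.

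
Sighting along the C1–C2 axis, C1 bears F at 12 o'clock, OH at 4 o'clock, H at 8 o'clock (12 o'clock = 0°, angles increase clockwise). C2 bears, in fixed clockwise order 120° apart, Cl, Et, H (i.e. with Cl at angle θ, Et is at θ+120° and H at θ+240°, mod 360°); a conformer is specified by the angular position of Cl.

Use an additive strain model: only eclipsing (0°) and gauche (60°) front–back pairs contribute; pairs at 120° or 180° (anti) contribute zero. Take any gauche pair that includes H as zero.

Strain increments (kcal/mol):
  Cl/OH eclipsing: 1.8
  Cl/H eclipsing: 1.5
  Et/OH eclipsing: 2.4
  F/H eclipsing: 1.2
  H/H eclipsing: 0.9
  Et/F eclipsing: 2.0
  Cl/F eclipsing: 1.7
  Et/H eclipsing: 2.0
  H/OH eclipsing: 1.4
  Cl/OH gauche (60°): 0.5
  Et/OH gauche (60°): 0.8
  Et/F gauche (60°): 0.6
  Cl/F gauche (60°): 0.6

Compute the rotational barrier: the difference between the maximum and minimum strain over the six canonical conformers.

Cl at 0° is eclipsed. F at 0° is eclipsed with Cl at 0° (1.7); OH at 120° is eclipsed with Et at 120° (2.4); H at 240° is eclipsed with H at 240° (0.9). Total 5.0 kcal/mol.
Cl at 60° is staggered. F at 0° is gauche with Cl at 60° (0.6); OH at 120° is gauche with Cl at 60° (0.5); OH at 120° is gauche with Et at 180° (0.8). Total 1.9 kcal/mol.
Cl at 120° is eclipsed. F at 0° is eclipsed with H at 0° (1.2); OH at 120° is eclipsed with Cl at 120° (1.8); H at 240° is eclipsed with Et at 240° (2.0). Total 5.0 kcal/mol.
Cl at 180° is staggered. F at 0° is gauche with Et at 300° (0.6); OH at 120° is gauche with Cl at 180° (0.5). Total 1.1 kcal/mol.
Cl at 240° is eclipsed. F at 0° is eclipsed with Et at 0° (2.0); OH at 120° is eclipsed with H at 120° (1.4); H at 240° is eclipsed with Cl at 240° (1.5). Total 4.9 kcal/mol.
Cl at 300° is staggered. F at 0° is gauche with Cl at 300° (0.6); F at 0° is gauche with Et at 60° (0.6); OH at 120° is gauche with Et at 60° (0.8). Total 2.0 kcal/mol.
Max at 0° (5.0 kcal/mol), min at 180° (1.1 kcal/mol); barrier = 3.9 kcal/mol.

3.9 kcal/mol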